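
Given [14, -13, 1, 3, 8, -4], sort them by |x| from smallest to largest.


Compute absolute values:
  |14| = 14
  |-13| = 13
  |1| = 1
  |3| = 3
  |8| = 8
  |-4| = 4
Absolute values in increasing order: 1 < 3 < 4 < 8 < 13 < 14
Listing the original numbers in that order gives the answer.
Final answer: [1, 3, -4, 8, -13, 14]


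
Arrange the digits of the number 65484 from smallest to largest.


The number 65484 has digits: 6, 5, 4, 8, 4
Sorted: 4, 4, 5, 6, 8
Joining the sorted digits gives the result.
Final answer: 44568


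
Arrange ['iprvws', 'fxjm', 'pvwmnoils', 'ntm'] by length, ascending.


Compute lengths:
  'iprvws' has length 6
  'fxjm' has length 4
  'pvwmnoils' has length 9
  'ntm' has length 3
Lengths in increasing order: 3 < 4 < 6 < 9
Listing the words in that order gives the answer.
Final answer: ['ntm', 'fxjm', 'iprvws', 'pvwmnoils']


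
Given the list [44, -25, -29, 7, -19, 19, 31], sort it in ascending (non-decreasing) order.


Original list: [44, -25, -29, 7, -19, 19, 31]
Repeatedly take the smallest remaining element:
  Remaining [44, -25, -29, 7, -19, 19, 31] -> smallest is -29
  Remaining [44, -25, 7, -19, 19, 31] -> smallest is -25
  Remaining [44, 7, -19, 19, 31] -> smallest is -19
  Remaining [44, 7, 19, 31] -> smallest is 7
  Remaining [44, 19, 31] -> smallest is 19
  Remaining [44, 31] -> smallest is 31
  Remaining [44] -> smallest is 44
Collecting the picks in order gives the sorted list.
Final answer: [-29, -25, -19, 7, 19, 31, 44]


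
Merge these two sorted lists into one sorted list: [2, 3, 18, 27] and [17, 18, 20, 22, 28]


List A: [2, 3, 18, 27]
List B: [17, 18, 20, 22, 28]
Repeatedly compare the front elements and take the smaller:
  2 vs 17 -> take 2
  3 vs 17 -> take 3
  18 vs 17 -> take 17
  18 vs 18 -> take 18
  27 vs 18 -> take 18
  27 vs 20 -> take 20
  27 vs 22 -> take 22
  27 vs 28 -> take 27
  A is exhausted; append the rest of B: [28]
Final answer: [2, 3, 17, 18, 18, 20, 22, 27, 28]


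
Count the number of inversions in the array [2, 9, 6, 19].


For each element, count the later elements that are smaller than it:
  2 (index 0): smaller elements after it = [] -> 0
  9 (index 1): smaller elements after it = [6] -> 1
  6 (index 2): smaller elements after it = [] -> 0
Total inversions = 0 + 1 + 0 = 1
Final answer: 1


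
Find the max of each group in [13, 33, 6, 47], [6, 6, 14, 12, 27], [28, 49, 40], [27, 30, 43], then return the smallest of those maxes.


Find max of each group:
  Group 1: [13, 33, 6, 47] -> max = 47
  Group 2: [6, 6, 14, 12, 27] -> max = 27
  Group 3: [28, 49, 40] -> max = 49
  Group 4: [27, 30, 43] -> max = 43
Maxes: [47, 27, 49, 43]
Minimum of maxes = 27
Final answer: 27


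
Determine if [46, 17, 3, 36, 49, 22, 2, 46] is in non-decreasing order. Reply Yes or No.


Check consecutive pairs:
  46 <= 17? False
  17 <= 3? False
  3 <= 36? True
  36 <= 49? True
  49 <= 22? False
  22 <= 2? False
  2 <= 46? True
4 consecutive pair(s) are out of order, so the list is not sorted.
Final answer: No


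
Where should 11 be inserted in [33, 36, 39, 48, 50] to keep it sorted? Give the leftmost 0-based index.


List is sorted: [33, 36, 39, 48, 50]
We need the leftmost position where 11 can be inserted, i.e. the first index whose element is >= 11 (or the end of the list if none is).
Binary search with low=0, high=5 (0-based indices):
  low=0, high=5, mid=2: a[2]=39 >= 11, so high = 2
  low=0, high=2, mid=1: a[1]=36 >= 11, so high = 1
  low=0, high=1, mid=0: a[0]=33 >= 11, so high = 0
Now low = high = 0, so the insertion index is 0.
Final answer: 0


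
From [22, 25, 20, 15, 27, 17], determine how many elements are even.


Check each element:
  22 is even
  25 is odd
  20 is even
  15 is odd
  27 is odd
  17 is odd
Evens: [22, 20]
Count of evens = 2
Final answer: 2


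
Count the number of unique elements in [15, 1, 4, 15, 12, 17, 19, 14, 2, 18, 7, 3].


List all unique values:
Distinct values: [1, 2, 3, 4, 7, 12, 14, 15, 17, 18, 19]
Count = 11
Final answer: 11


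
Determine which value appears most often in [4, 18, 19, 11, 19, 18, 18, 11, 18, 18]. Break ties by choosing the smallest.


Count the frequency of each value:
  4 appears 1 time(s)
  11 appears 2 time(s)
  18 appears 5 time(s)
  19 appears 2 time(s)
Maximum frequency is 5.
Only 18 reaches that frequency, so it is the mode.
Final answer: 18


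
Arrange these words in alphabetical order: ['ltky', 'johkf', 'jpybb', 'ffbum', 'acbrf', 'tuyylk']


Compare strings character by character (the first differing letter decides):
  'acbrf' < 'ffbum' since 'a' < 'f' at position 1
  'ffbum' < 'johkf' since 'f' < 'j' at position 1
  'johkf' < 'jpybb' since 'o' < 'p' at position 2
  'jpybb' < 'ltky' since 'j' < 'l' at position 1
  'ltky' < 'tuyylk' since 'l' < 't' at position 1
Chaining these comparisons gives the alphabetical order.
Final answer: ['acbrf', 'ffbum', 'johkf', 'jpybb', 'ltky', 'tuyylk']


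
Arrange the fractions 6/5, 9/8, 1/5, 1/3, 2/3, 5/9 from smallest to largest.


Convert to decimal for comparison:
  6/5 = 1.2
  9/8 = 1.125
  1/5 = 0.2
  1/3 = 0.3333
  2/3 = 0.6667
  5/9 = 0.5556
Decimals in increasing order: 0.2 < 0.3333 < 0.5556 < 0.6667 < 1.125 < 1.2
Writing each back as its fraction gives the sorted order.
Final answer: 1/5, 1/3, 5/9, 2/3, 9/8, 6/5


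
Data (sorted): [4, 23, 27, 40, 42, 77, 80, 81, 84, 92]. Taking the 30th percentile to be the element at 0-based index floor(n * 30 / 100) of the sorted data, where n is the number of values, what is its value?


The dataset has n = 10 elements.
Index = floor(10 * 30 / 100) = floor(300 / 100) = floor(3) = 3
Counting from index 0 in the sorted data, the element at index 3 is 40.
Final answer: 40


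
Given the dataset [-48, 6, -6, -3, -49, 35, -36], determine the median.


First, sort the list: [-49, -48, -36, -6, -3, 6, 35]
The list has 7 elements (odd count).
The middle index is 3 (0-based), and the element there is -6.
Final answer: -6


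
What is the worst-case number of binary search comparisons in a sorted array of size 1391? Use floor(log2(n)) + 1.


Binary search halves the search space each step.
Maximum comparisons = floor(log2(1391)) + 1
log2(1391) = 10.4419
floor(log2(1391)) = 10, so 10 + 1 = 11
Final answer: 11


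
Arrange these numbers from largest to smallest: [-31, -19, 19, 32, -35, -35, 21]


Original list: [-31, -19, 19, 32, -35, -35, 21]
Repeatedly take the largest remaining element:
  Remaining [-31, -19, 19, 32, -35, -35, 21] -> largest is 32
  Remaining [-31, -19, 19, -35, -35, 21] -> largest is 21
  Remaining [-31, -19, 19, -35, -35] -> largest is 19
  Remaining [-31, -19, -35, -35] -> largest is -19
  Remaining [-31, -35, -35] -> largest is -31
  Remaining [-35, -35] -> largest is -35
  Remaining [-35] -> largest is -35
Collecting the picks in order gives the descending list.
Final answer: [32, 21, 19, -19, -31, -35, -35]


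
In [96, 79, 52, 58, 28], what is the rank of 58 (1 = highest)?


Sort descending: [96, 79, 58, 52, 28]
Find 58 in the sorted list.
58 is at position 3.
Final answer: 3


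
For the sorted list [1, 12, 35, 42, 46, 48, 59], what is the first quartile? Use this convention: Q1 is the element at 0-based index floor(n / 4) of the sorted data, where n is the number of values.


The list has n = 7 elements.
Q1 index = floor(7 / 4) = floor(1.75) = 1
Counting from index 0 in the sorted data, the element at index 1 is 12.
Final answer: 12


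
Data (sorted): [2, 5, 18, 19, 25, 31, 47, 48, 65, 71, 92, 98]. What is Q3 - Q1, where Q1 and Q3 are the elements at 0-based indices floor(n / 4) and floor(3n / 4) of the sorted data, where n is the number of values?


The data has n = 12 elements.
Q1 index = floor(12 / 4) = floor(3) = 3; Q3 index = floor(3 * 12 / 4) = floor(9) = 9
Q1 = element at index 3 = 19
Q3 = element at index 9 = 71
IQR = 71 - 19 = 52
Final answer: 52


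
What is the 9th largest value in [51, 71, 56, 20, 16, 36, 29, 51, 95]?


Sort descending: [95, 71, 56, 51, 51, 36, 29, 20, 16]
The 9th element (1-indexed) is at index 8.
Value = 16
Final answer: 16


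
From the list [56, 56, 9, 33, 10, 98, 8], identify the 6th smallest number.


Sort ascending: [8, 9, 10, 33, 56, 56, 98]
The 6th element (1-indexed) is at index 5.
Value = 56
Final answer: 56


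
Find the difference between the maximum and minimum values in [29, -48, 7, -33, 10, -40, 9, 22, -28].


Maximum value: 29
Minimum value: -48
Range = 29 - (-48) = 77
Final answer: 77


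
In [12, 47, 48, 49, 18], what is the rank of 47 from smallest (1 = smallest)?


Sort ascending: [12, 18, 47, 48, 49]
Find 47 in the sorted list.
47 is at position 3 (1-indexed).
Final answer: 3


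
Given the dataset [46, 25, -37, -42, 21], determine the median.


First, sort the list: [-42, -37, 21, 25, 46]
The list has 5 elements (odd count).
The middle index is 2 (0-based), and the element there is 21.
Final answer: 21


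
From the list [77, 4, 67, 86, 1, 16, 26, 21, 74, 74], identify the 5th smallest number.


Sort ascending: [1, 4, 16, 21, 26, 67, 74, 74, 77, 86]
The 5th element (1-indexed) is at index 4.
Value = 26
Final answer: 26


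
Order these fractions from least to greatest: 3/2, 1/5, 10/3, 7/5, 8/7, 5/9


Convert to decimal for comparison:
  3/2 = 1.5
  1/5 = 0.2
  10/3 = 3.3333
  7/5 = 1.4
  8/7 = 1.1429
  5/9 = 0.5556
Decimals in increasing order: 0.2 < 0.5556 < 1.1429 < 1.4 < 1.5 < 3.3333
Writing each back as its fraction gives the sorted order.
Final answer: 1/5, 5/9, 8/7, 7/5, 3/2, 10/3


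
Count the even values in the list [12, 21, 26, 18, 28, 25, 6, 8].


Check each element:
  12 is even
  21 is odd
  26 is even
  18 is even
  28 is even
  25 is odd
  6 is even
  8 is even
Evens: [12, 26, 18, 28, 6, 8]
Count of evens = 6
Final answer: 6


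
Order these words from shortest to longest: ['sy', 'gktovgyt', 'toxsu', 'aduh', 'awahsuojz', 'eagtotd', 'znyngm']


Compute lengths:
  'sy' has length 2
  'gktovgyt' has length 8
  'toxsu' has length 5
  'aduh' has length 4
  'awahsuojz' has length 9
  'eagtotd' has length 7
  'znyngm' has length 6
Lengths in increasing order: 2 < 4 < 5 < 6 < 7 < 8 < 9
Listing the words in that order gives the answer.
Final answer: ['sy', 'aduh', 'toxsu', 'znyngm', 'eagtotd', 'gktovgyt', 'awahsuojz']


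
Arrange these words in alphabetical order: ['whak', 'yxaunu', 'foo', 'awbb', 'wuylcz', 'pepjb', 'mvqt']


Compare strings character by character (the first differing letter decides):
  'awbb' < 'foo' since 'a' < 'f' at position 1
  'foo' < 'mvqt' since 'f' < 'm' at position 1
  'mvqt' < 'pepjb' since 'm' < 'p' at position 1
  'pepjb' < 'whak' since 'p' < 'w' at position 1
  'whak' < 'wuylcz' since 'h' < 'u' at position 2
  'wuylcz' < 'yxaunu' since 'w' < 'y' at position 1
Chaining these comparisons gives the alphabetical order.
Final answer: ['awbb', 'foo', 'mvqt', 'pepjb', 'whak', 'wuylcz', 'yxaunu']


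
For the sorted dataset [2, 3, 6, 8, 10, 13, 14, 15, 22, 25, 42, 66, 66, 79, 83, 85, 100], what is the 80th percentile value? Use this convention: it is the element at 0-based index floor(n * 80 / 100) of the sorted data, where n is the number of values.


The dataset has n = 17 elements.
Index = floor(17 * 80 / 100) = floor(1360 / 100) = floor(13.6) = 13
Counting from index 0 in the sorted data, the element at index 13 is 79.
Final answer: 79


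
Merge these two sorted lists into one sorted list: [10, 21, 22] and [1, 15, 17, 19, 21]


List A: [10, 21, 22]
List B: [1, 15, 17, 19, 21]
Repeatedly compare the front elements and take the smaller:
  10 vs 1 -> take 1
  10 vs 15 -> take 10
  21 vs 15 -> take 15
  21 vs 17 -> take 17
  21 vs 19 -> take 19
  21 vs 21 -> take 21
  22 vs 21 -> take 21
  B is exhausted; append the rest of A: [22]
Final answer: [1, 10, 15, 17, 19, 21, 21, 22]


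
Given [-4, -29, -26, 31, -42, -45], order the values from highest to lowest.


Original list: [-4, -29, -26, 31, -42, -45]
Repeatedly take the largest remaining element:
  Remaining [-4, -29, -26, 31, -42, -45] -> largest is 31
  Remaining [-4, -29, -26, -42, -45] -> largest is -4
  Remaining [-29, -26, -42, -45] -> largest is -26
  Remaining [-29, -42, -45] -> largest is -29
  Remaining [-42, -45] -> largest is -42
  Remaining [-45] -> largest is -45
Collecting the picks in order gives the descending list.
Final answer: [31, -4, -26, -29, -42, -45]


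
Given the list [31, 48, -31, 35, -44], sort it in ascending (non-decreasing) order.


Original list: [31, 48, -31, 35, -44]
Repeatedly take the smallest remaining element:
  Remaining [31, 48, -31, 35, -44] -> smallest is -44
  Remaining [31, 48, -31, 35] -> smallest is -31
  Remaining [31, 48, 35] -> smallest is 31
  Remaining [48, 35] -> smallest is 35
  Remaining [48] -> smallest is 48
Collecting the picks in order gives the sorted list.
Final answer: [-44, -31, 31, 35, 48]


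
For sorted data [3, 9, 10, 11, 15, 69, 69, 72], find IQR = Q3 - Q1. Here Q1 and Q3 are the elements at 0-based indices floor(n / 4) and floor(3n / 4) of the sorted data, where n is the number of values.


The data has n = 8 elements.
Q1 index = floor(8 / 4) = floor(2) = 2; Q3 index = floor(3 * 8 / 4) = floor(6) = 6
Q1 = element at index 2 = 10
Q3 = element at index 6 = 69
IQR = 69 - 10 = 59
Final answer: 59


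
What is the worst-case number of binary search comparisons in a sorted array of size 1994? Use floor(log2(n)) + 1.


Binary search halves the search space each step.
Maximum comparisons = floor(log2(1994)) + 1
log2(1994) = 10.9614
floor(log2(1994)) = 10, so 10 + 1 = 11
Final answer: 11


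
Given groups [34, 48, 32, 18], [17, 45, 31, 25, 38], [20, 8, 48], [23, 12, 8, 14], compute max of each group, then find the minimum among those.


Find max of each group:
  Group 1: [34, 48, 32, 18] -> max = 48
  Group 2: [17, 45, 31, 25, 38] -> max = 45
  Group 3: [20, 8, 48] -> max = 48
  Group 4: [23, 12, 8, 14] -> max = 23
Maxes: [48, 45, 48, 23]
Minimum of maxes = 23
Final answer: 23


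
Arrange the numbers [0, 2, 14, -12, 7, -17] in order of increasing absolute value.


Compute absolute values:
  |0| = 0
  |2| = 2
  |14| = 14
  |-12| = 12
  |7| = 7
  |-17| = 17
Absolute values in increasing order: 0 < 2 < 7 < 12 < 14 < 17
Listing the original numbers in that order gives the answer.
Final answer: [0, 2, 7, -12, 14, -17]


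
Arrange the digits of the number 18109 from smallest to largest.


The number 18109 has digits: 1, 8, 1, 0, 9
Sorted: 0, 1, 1, 8, 9
Joining the sorted digits gives the result.
Final answer: 01189


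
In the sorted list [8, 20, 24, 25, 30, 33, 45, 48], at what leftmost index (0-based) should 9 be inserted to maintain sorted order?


List is sorted: [8, 20, 24, 25, 30, 33, 45, 48]
We need the leftmost position where 9 can be inserted, i.e. the first index whose element is >= 9 (or the end of the list if none is).
Binary search with low=0, high=8 (0-based indices):
  low=0, high=8, mid=4: a[4]=30 >= 9, so high = 4
  low=0, high=4, mid=2: a[2]=24 >= 9, so high = 2
  low=0, high=2, mid=1: a[1]=20 >= 9, so high = 1
  low=0, high=1, mid=0: a[0]=8 < 9, so low = 1
Now low = high = 1, so the insertion index is 1.
Final answer: 1


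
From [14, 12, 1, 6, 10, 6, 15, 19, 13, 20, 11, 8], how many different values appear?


List all unique values:
Distinct values: [1, 6, 8, 10, 11, 12, 13, 14, 15, 19, 20]
Count = 11
Final answer: 11


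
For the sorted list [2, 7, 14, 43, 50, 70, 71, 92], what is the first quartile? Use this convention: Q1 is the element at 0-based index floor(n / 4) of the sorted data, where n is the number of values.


The list has n = 8 elements.
Q1 index = floor(8 / 4) = floor(2) = 2
Counting from index 0 in the sorted data, the element at index 2 is 14.
Final answer: 14


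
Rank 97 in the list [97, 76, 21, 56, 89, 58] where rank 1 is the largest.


Sort descending: [97, 89, 76, 58, 56, 21]
Find 97 in the sorted list.
97 is at position 1.
Final answer: 1


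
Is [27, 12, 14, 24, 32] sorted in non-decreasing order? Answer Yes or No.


Check consecutive pairs:
  27 <= 12? False
  12 <= 14? True
  14 <= 24? True
  24 <= 32? True
1 consecutive pair(s) are out of order, so the list is not sorted.
Final answer: No


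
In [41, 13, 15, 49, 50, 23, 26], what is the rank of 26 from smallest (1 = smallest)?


Sort ascending: [13, 15, 23, 26, 41, 49, 50]
Find 26 in the sorted list.
26 is at position 4 (1-indexed).
Final answer: 4


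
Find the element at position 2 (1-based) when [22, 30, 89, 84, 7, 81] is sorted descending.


Sort descending: [89, 84, 81, 30, 22, 7]
The 2nd element (1-indexed) is at index 1.
Value = 84
Final answer: 84


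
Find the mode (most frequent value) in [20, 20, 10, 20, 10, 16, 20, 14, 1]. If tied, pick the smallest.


Count the frequency of each value:
  1 appears 1 time(s)
  10 appears 2 time(s)
  14 appears 1 time(s)
  16 appears 1 time(s)
  20 appears 4 time(s)
Maximum frequency is 4.
Only 20 reaches that frequency, so it is the mode.
Final answer: 20


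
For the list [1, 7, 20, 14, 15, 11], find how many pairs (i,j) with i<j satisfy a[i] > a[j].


For each element, count the later elements that are smaller than it:
  1 (index 0): smaller elements after it = [] -> 0
  7 (index 1): smaller elements after it = [] -> 0
  20 (index 2): smaller elements after it = [14, 15, 11] -> 3
  14 (index 3): smaller elements after it = [11] -> 1
  15 (index 4): smaller elements after it = [11] -> 1
Total inversions = 0 + 0 + 3 + 1 + 1 = 5
Final answer: 5


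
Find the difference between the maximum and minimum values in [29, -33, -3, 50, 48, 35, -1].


Maximum value: 50
Minimum value: -33
Range = 50 - (-33) = 83
Final answer: 83


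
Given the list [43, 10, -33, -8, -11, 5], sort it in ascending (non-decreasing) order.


Original list: [43, 10, -33, -8, -11, 5]
Repeatedly take the smallest remaining element:
  Remaining [43, 10, -33, -8, -11, 5] -> smallest is -33
  Remaining [43, 10, -8, -11, 5] -> smallest is -11
  Remaining [43, 10, -8, 5] -> smallest is -8
  Remaining [43, 10, 5] -> smallest is 5
  Remaining [43, 10] -> smallest is 10
  Remaining [43] -> smallest is 43
Collecting the picks in order gives the sorted list.
Final answer: [-33, -11, -8, 5, 10, 43]


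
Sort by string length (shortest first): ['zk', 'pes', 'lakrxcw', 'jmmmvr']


Compute lengths:
  'zk' has length 2
  'pes' has length 3
  'lakrxcw' has length 7
  'jmmmvr' has length 6
Lengths in increasing order: 2 < 3 < 6 < 7
Listing the words in that order gives the answer.
Final answer: ['zk', 'pes', 'jmmmvr', 'lakrxcw']


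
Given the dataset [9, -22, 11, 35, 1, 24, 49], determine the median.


First, sort the list: [-22, 1, 9, 11, 24, 35, 49]
The list has 7 elements (odd count).
The middle index is 3 (0-based), and the element there is 11.
Final answer: 11


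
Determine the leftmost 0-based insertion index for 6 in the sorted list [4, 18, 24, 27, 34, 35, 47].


List is sorted: [4, 18, 24, 27, 34, 35, 47]
We need the leftmost position where 6 can be inserted, i.e. the first index whose element is >= 6 (or the end of the list if none is).
Binary search with low=0, high=7 (0-based indices):
  low=0, high=7, mid=3: a[3]=27 >= 6, so high = 3
  low=0, high=3, mid=1: a[1]=18 >= 6, so high = 1
  low=0, high=1, mid=0: a[0]=4 < 6, so low = 1
Now low = high = 1, so the insertion index is 1.
Final answer: 1


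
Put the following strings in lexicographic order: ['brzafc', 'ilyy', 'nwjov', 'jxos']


Compare strings character by character (the first differing letter decides):
  'brzafc' < 'ilyy' since 'b' < 'i' at position 1
  'ilyy' < 'jxos' since 'i' < 'j' at position 1
  'jxos' < 'nwjov' since 'j' < 'n' at position 1
Chaining these comparisons gives the alphabetical order.
Final answer: ['brzafc', 'ilyy', 'jxos', 'nwjov']


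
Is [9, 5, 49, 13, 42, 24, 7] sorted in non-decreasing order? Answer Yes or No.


Check consecutive pairs:
  9 <= 5? False
  5 <= 49? True
  49 <= 13? False
  13 <= 42? True
  42 <= 24? False
  24 <= 7? False
4 consecutive pair(s) are out of order, so the list is not sorted.
Final answer: No


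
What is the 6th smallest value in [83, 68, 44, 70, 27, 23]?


Sort ascending: [23, 27, 44, 68, 70, 83]
The 6th element (1-indexed) is at index 5.
Value = 83
Final answer: 83


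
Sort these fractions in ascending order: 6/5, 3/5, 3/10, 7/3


Convert to decimal for comparison:
  6/5 = 1.2
  3/5 = 0.6
  3/10 = 0.3
  7/3 = 2.3333
Decimals in increasing order: 0.3 < 0.6 < 1.2 < 2.3333
Writing each back as its fraction gives the sorted order.
Final answer: 3/10, 3/5, 6/5, 7/3


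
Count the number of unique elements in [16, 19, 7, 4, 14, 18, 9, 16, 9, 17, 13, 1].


List all unique values:
Distinct values: [1, 4, 7, 9, 13, 14, 16, 17, 18, 19]
Count = 10
Final answer: 10


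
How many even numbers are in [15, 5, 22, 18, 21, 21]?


Check each element:
  15 is odd
  5 is odd
  22 is even
  18 is even
  21 is odd
  21 is odd
Evens: [22, 18]
Count of evens = 2
Final answer: 2


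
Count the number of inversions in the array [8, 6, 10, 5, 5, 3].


For each element, count the later elements that are smaller than it:
  8 (index 0): smaller elements after it = [6, 5, 5, 3] -> 4
  6 (index 1): smaller elements after it = [5, 5, 3] -> 3
  10 (index 2): smaller elements after it = [5, 5, 3] -> 3
  5 (index 3): smaller elements after it = [3] -> 1
  5 (index 4): smaller elements after it = [3] -> 1
Total inversions = 4 + 3 + 3 + 1 + 1 = 12
Final answer: 12


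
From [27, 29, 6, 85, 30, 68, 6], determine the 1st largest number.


Sort descending: [85, 68, 30, 29, 27, 6, 6]
The 1st element (1-indexed) is at index 0.
Value = 85
Final answer: 85


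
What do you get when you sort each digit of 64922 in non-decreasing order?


The number 64922 has digits: 6, 4, 9, 2, 2
Sorted: 2, 2, 4, 6, 9
Joining the sorted digits gives the result.
Final answer: 22469


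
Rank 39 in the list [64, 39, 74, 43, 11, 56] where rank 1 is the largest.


Sort descending: [74, 64, 56, 43, 39, 11]
Find 39 in the sorted list.
39 is at position 5.
Final answer: 5


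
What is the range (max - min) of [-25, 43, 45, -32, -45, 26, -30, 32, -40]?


Maximum value: 45
Minimum value: -45
Range = 45 - (-45) = 90
Final answer: 90


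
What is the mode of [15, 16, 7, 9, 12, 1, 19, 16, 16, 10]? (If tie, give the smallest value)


Count the frequency of each value:
  1 appears 1 time(s)
  7 appears 1 time(s)
  9 appears 1 time(s)
  10 appears 1 time(s)
  12 appears 1 time(s)
  15 appears 1 time(s)
  16 appears 3 time(s)
  19 appears 1 time(s)
Maximum frequency is 3.
Only 16 reaches that frequency, so it is the mode.
Final answer: 16


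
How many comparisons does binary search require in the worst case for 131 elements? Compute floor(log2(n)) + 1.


Binary search halves the search space each step.
Maximum comparisons = floor(log2(131)) + 1
log2(131) = 7.0334
floor(log2(131)) = 7, so 7 + 1 = 8
Final answer: 8


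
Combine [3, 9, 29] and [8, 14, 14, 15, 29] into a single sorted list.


List A: [3, 9, 29]
List B: [8, 14, 14, 15, 29]
Repeatedly compare the front elements and take the smaller:
  3 vs 8 -> take 3
  9 vs 8 -> take 8
  9 vs 14 -> take 9
  29 vs 14 -> take 14
  29 vs 14 -> take 14
  29 vs 15 -> take 15
  29 vs 29 -> take 29
  A is exhausted; append the rest of B: [29]
Final answer: [3, 8, 9, 14, 14, 15, 29, 29]


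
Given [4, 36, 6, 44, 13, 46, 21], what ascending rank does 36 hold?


Sort ascending: [4, 6, 13, 21, 36, 44, 46]
Find 36 in the sorted list.
36 is at position 5 (1-indexed).
Final answer: 5


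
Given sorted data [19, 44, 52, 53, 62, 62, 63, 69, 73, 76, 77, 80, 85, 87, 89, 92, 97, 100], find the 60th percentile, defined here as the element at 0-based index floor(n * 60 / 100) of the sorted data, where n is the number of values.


The dataset has n = 18 elements.
Index = floor(18 * 60 / 100) = floor(1080 / 100) = floor(10.8) = 10
Counting from index 0 in the sorted data, the element at index 10 is 77.
Final answer: 77


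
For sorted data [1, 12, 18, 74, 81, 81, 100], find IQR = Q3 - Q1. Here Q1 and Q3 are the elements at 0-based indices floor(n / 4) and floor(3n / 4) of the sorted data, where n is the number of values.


The data has n = 7 elements.
Q1 index = floor(7 / 4) = floor(1.75) = 1; Q3 index = floor(3 * 7 / 4) = floor(5.25) = 5
Q1 = element at index 1 = 12
Q3 = element at index 5 = 81
IQR = 81 - 12 = 69
Final answer: 69


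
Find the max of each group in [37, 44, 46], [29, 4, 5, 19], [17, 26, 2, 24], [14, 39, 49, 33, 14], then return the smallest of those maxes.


Find max of each group:
  Group 1: [37, 44, 46] -> max = 46
  Group 2: [29, 4, 5, 19] -> max = 29
  Group 3: [17, 26, 2, 24] -> max = 26
  Group 4: [14, 39, 49, 33, 14] -> max = 49
Maxes: [46, 29, 26, 49]
Minimum of maxes = 26
Final answer: 26


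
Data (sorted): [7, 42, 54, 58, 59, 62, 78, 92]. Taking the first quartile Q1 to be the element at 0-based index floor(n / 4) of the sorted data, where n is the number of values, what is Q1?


The list has n = 8 elements.
Q1 index = floor(8 / 4) = floor(2) = 2
Counting from index 0 in the sorted data, the element at index 2 is 54.
Final answer: 54


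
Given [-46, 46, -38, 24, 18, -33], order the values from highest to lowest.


Original list: [-46, 46, -38, 24, 18, -33]
Repeatedly take the largest remaining element:
  Remaining [-46, 46, -38, 24, 18, -33] -> largest is 46
  Remaining [-46, -38, 24, 18, -33] -> largest is 24
  Remaining [-46, -38, 18, -33] -> largest is 18
  Remaining [-46, -38, -33] -> largest is -33
  Remaining [-46, -38] -> largest is -38
  Remaining [-46] -> largest is -46
Collecting the picks in order gives the descending list.
Final answer: [46, 24, 18, -33, -38, -46]


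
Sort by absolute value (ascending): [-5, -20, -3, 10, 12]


Compute absolute values:
  |-5| = 5
  |-20| = 20
  |-3| = 3
  |10| = 10
  |12| = 12
Absolute values in increasing order: 3 < 5 < 10 < 12 < 20
Listing the original numbers in that order gives the answer.
Final answer: [-3, -5, 10, 12, -20]


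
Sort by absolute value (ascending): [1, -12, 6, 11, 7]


Compute absolute values:
  |1| = 1
  |-12| = 12
  |6| = 6
  |11| = 11
  |7| = 7
Absolute values in increasing order: 1 < 6 < 7 < 11 < 12
Listing the original numbers in that order gives the answer.
Final answer: [1, 6, 7, 11, -12]


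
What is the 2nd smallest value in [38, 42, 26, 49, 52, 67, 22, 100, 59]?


Sort ascending: [22, 26, 38, 42, 49, 52, 59, 67, 100]
The 2nd element (1-indexed) is at index 1.
Value = 26
Final answer: 26


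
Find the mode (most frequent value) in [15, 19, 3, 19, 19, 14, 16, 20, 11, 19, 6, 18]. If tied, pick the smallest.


Count the frequency of each value:
  3 appears 1 time(s)
  6 appears 1 time(s)
  11 appears 1 time(s)
  14 appears 1 time(s)
  15 appears 1 time(s)
  16 appears 1 time(s)
  18 appears 1 time(s)
  19 appears 4 time(s)
  20 appears 1 time(s)
Maximum frequency is 4.
Only 19 reaches that frequency, so it is the mode.
Final answer: 19


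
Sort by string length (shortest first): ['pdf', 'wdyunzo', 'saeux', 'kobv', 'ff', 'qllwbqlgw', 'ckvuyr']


Compute lengths:
  'pdf' has length 3
  'wdyunzo' has length 7
  'saeux' has length 5
  'kobv' has length 4
  'ff' has length 2
  'qllwbqlgw' has length 9
  'ckvuyr' has length 6
Lengths in increasing order: 2 < 3 < 4 < 5 < 6 < 7 < 9
Listing the words in that order gives the answer.
Final answer: ['ff', 'pdf', 'kobv', 'saeux', 'ckvuyr', 'wdyunzo', 'qllwbqlgw']


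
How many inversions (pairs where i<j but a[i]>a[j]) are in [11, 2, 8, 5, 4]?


For each element, count the later elements that are smaller than it:
  11 (index 0): smaller elements after it = [2, 8, 5, 4] -> 4
  2 (index 1): smaller elements after it = [] -> 0
  8 (index 2): smaller elements after it = [5, 4] -> 2
  5 (index 3): smaller elements after it = [4] -> 1
Total inversions = 4 + 0 + 2 + 1 = 7
Final answer: 7


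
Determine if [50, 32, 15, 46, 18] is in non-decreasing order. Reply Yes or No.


Check consecutive pairs:
  50 <= 32? False
  32 <= 15? False
  15 <= 46? True
  46 <= 18? False
3 consecutive pair(s) are out of order, so the list is not sorted.
Final answer: No


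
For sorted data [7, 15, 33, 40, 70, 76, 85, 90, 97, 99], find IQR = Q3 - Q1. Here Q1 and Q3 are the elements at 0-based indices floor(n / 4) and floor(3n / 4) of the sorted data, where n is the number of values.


The data has n = 10 elements.
Q1 index = floor(10 / 4) = floor(2.5) = 2; Q3 index = floor(3 * 10 / 4) = floor(7.5) = 7
Q1 = element at index 2 = 33
Q3 = element at index 7 = 90
IQR = 90 - 33 = 57
Final answer: 57


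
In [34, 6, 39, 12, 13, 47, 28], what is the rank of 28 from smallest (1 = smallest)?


Sort ascending: [6, 12, 13, 28, 34, 39, 47]
Find 28 in the sorted list.
28 is at position 4 (1-indexed).
Final answer: 4


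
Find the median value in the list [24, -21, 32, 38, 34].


First, sort the list: [-21, 24, 32, 34, 38]
The list has 5 elements (odd count).
The middle index is 2 (0-based), and the element there is 32.
Final answer: 32


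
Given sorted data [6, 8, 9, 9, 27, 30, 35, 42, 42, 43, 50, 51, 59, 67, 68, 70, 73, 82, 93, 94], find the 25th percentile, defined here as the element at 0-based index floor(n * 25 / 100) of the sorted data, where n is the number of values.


The dataset has n = 20 elements.
Index = floor(20 * 25 / 100) = floor(500 / 100) = floor(5) = 5
Counting from index 0 in the sorted data, the element at index 5 is 30.
Final answer: 30


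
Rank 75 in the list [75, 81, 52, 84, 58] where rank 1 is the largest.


Sort descending: [84, 81, 75, 58, 52]
Find 75 in the sorted list.
75 is at position 3.
Final answer: 3


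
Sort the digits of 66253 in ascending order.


The number 66253 has digits: 6, 6, 2, 5, 3
Sorted: 2, 3, 5, 6, 6
Joining the sorted digits gives the result.
Final answer: 23566


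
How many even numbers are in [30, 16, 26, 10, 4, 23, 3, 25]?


Check each element:
  30 is even
  16 is even
  26 is even
  10 is even
  4 is even
  23 is odd
  3 is odd
  25 is odd
Evens: [30, 16, 26, 10, 4]
Count of evens = 5
Final answer: 5


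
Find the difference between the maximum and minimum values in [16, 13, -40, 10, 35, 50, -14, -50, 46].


Maximum value: 50
Minimum value: -50
Range = 50 - (-50) = 100
Final answer: 100


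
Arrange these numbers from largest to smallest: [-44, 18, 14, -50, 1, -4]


Original list: [-44, 18, 14, -50, 1, -4]
Repeatedly take the largest remaining element:
  Remaining [-44, 18, 14, -50, 1, -4] -> largest is 18
  Remaining [-44, 14, -50, 1, -4] -> largest is 14
  Remaining [-44, -50, 1, -4] -> largest is 1
  Remaining [-44, -50, -4] -> largest is -4
  Remaining [-44, -50] -> largest is -44
  Remaining [-50] -> largest is -50
Collecting the picks in order gives the descending list.
Final answer: [18, 14, 1, -4, -44, -50]


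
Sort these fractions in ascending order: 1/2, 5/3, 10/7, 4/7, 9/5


Convert to decimal for comparison:
  1/2 = 0.5
  5/3 = 1.6667
  10/7 = 1.4286
  4/7 = 0.5714
  9/5 = 1.8
Decimals in increasing order: 0.5 < 0.5714 < 1.4286 < 1.6667 < 1.8
Writing each back as its fraction gives the sorted order.
Final answer: 1/2, 4/7, 10/7, 5/3, 9/5


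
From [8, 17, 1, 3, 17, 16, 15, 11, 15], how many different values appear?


List all unique values:
Distinct values: [1, 3, 8, 11, 15, 16, 17]
Count = 7
Final answer: 7


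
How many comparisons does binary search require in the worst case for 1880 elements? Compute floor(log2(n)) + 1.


Binary search halves the search space each step.
Maximum comparisons = floor(log2(1880)) + 1
log2(1880) = 10.8765
floor(log2(1880)) = 10, so 10 + 1 = 11
Final answer: 11


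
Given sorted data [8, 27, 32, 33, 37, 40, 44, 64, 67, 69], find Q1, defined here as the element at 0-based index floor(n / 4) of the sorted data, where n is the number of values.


The list has n = 10 elements.
Q1 index = floor(10 / 4) = floor(2.5) = 2
Counting from index 0 in the sorted data, the element at index 2 is 32.
Final answer: 32


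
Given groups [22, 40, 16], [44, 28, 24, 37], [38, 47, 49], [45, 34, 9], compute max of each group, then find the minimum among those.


Find max of each group:
  Group 1: [22, 40, 16] -> max = 40
  Group 2: [44, 28, 24, 37] -> max = 44
  Group 3: [38, 47, 49] -> max = 49
  Group 4: [45, 34, 9] -> max = 45
Maxes: [40, 44, 49, 45]
Minimum of maxes = 40
Final answer: 40


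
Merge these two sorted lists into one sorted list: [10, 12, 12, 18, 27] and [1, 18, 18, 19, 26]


List A: [10, 12, 12, 18, 27]
List B: [1, 18, 18, 19, 26]
Repeatedly compare the front elements and take the smaller:
  10 vs 1 -> take 1
  10 vs 18 -> take 10
  12 vs 18 -> take 12
  12 vs 18 -> take 12
  18 vs 18 -> take 18
  27 vs 18 -> take 18
  27 vs 18 -> take 18
  27 vs 19 -> take 19
  27 vs 26 -> take 26
  B is exhausted; append the rest of A: [27]
Final answer: [1, 10, 12, 12, 18, 18, 18, 19, 26, 27]


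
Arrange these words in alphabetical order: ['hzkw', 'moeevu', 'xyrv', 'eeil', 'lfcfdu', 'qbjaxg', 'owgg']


Compare strings character by character (the first differing letter decides):
  'eeil' < 'hzkw' since 'e' < 'h' at position 1
  'hzkw' < 'lfcfdu' since 'h' < 'l' at position 1
  'lfcfdu' < 'moeevu' since 'l' < 'm' at position 1
  'moeevu' < 'owgg' since 'm' < 'o' at position 1
  'owgg' < 'qbjaxg' since 'o' < 'q' at position 1
  'qbjaxg' < 'xyrv' since 'q' < 'x' at position 1
Chaining these comparisons gives the alphabetical order.
Final answer: ['eeil', 'hzkw', 'lfcfdu', 'moeevu', 'owgg', 'qbjaxg', 'xyrv']


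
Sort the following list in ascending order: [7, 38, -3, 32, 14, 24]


Original list: [7, 38, -3, 32, 14, 24]
Repeatedly take the smallest remaining element:
  Remaining [7, 38, -3, 32, 14, 24] -> smallest is -3
  Remaining [7, 38, 32, 14, 24] -> smallest is 7
  Remaining [38, 32, 14, 24] -> smallest is 14
  Remaining [38, 32, 24] -> smallest is 24
  Remaining [38, 32] -> smallest is 32
  Remaining [38] -> smallest is 38
Collecting the picks in order gives the sorted list.
Final answer: [-3, 7, 14, 24, 32, 38]


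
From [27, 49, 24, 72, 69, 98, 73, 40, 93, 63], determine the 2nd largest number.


Sort descending: [98, 93, 73, 72, 69, 63, 49, 40, 27, 24]
The 2nd element (1-indexed) is at index 1.
Value = 93
Final answer: 93


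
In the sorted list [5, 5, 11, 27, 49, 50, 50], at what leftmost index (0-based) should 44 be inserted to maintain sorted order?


List is sorted: [5, 5, 11, 27, 49, 50, 50]
We need the leftmost position where 44 can be inserted, i.e. the first index whose element is >= 44 (or the end of the list if none is).
Binary search with low=0, high=7 (0-based indices):
  low=0, high=7, mid=3: a[3]=27 < 44, so low = 4
  low=4, high=7, mid=5: a[5]=50 >= 44, so high = 5
  low=4, high=5, mid=4: a[4]=49 >= 44, so high = 4
Now low = high = 4, so the insertion index is 4.
Final answer: 4


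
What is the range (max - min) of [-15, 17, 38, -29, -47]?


Maximum value: 38
Minimum value: -47
Range = 38 - (-47) = 85
Final answer: 85


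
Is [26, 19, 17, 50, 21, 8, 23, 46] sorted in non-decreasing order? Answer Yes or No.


Check consecutive pairs:
  26 <= 19? False
  19 <= 17? False
  17 <= 50? True
  50 <= 21? False
  21 <= 8? False
  8 <= 23? True
  23 <= 46? True
4 consecutive pair(s) are out of order, so the list is not sorted.
Final answer: No


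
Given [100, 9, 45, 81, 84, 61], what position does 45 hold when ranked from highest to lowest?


Sort descending: [100, 84, 81, 61, 45, 9]
Find 45 in the sorted list.
45 is at position 5.
Final answer: 5


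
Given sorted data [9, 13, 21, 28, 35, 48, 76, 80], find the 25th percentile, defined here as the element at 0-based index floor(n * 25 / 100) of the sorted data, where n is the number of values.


The dataset has n = 8 elements.
Index = floor(8 * 25 / 100) = floor(200 / 100) = floor(2) = 2
Counting from index 0 in the sorted data, the element at index 2 is 21.
Final answer: 21


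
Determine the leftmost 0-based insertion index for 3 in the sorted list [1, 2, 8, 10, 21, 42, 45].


List is sorted: [1, 2, 8, 10, 21, 42, 45]
We need the leftmost position where 3 can be inserted, i.e. the first index whose element is >= 3 (or the end of the list if none is).
Binary search with low=0, high=7 (0-based indices):
  low=0, high=7, mid=3: a[3]=10 >= 3, so high = 3
  low=0, high=3, mid=1: a[1]=2 < 3, so low = 2
  low=2, high=3, mid=2: a[2]=8 >= 3, so high = 2
Now low = high = 2, so the insertion index is 2.
Final answer: 2


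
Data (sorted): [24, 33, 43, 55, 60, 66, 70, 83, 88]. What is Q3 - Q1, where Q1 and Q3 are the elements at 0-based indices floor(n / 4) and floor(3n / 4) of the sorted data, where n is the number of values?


The data has n = 9 elements.
Q1 index = floor(9 / 4) = floor(2.25) = 2; Q3 index = floor(3 * 9 / 4) = floor(6.75) = 6
Q1 = element at index 2 = 43
Q3 = element at index 6 = 70
IQR = 70 - 43 = 27
Final answer: 27


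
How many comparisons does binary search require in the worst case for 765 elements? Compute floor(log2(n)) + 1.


Binary search halves the search space each step.
Maximum comparisons = floor(log2(765)) + 1
log2(765) = 9.5793
floor(log2(765)) = 9, so 9 + 1 = 10
Final answer: 10


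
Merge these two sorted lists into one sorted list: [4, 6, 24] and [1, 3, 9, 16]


List A: [4, 6, 24]
List B: [1, 3, 9, 16]
Repeatedly compare the front elements and take the smaller:
  4 vs 1 -> take 1
  4 vs 3 -> take 3
  4 vs 9 -> take 4
  6 vs 9 -> take 6
  24 vs 9 -> take 9
  24 vs 16 -> take 16
  B is exhausted; append the rest of A: [24]
Final answer: [1, 3, 4, 6, 9, 16, 24]


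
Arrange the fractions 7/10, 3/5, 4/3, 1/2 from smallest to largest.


Convert to decimal for comparison:
  7/10 = 0.7
  3/5 = 0.6
  4/3 = 1.3333
  1/2 = 0.5
Decimals in increasing order: 0.5 < 0.6 < 0.7 < 1.3333
Writing each back as its fraction gives the sorted order.
Final answer: 1/2, 3/5, 7/10, 4/3


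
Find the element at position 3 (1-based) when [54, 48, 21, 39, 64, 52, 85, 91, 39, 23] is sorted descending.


Sort descending: [91, 85, 64, 54, 52, 48, 39, 39, 23, 21]
The 3rd element (1-indexed) is at index 2.
Value = 64
Final answer: 64


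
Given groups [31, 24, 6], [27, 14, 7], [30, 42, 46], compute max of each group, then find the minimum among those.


Find max of each group:
  Group 1: [31, 24, 6] -> max = 31
  Group 2: [27, 14, 7] -> max = 27
  Group 3: [30, 42, 46] -> max = 46
Maxes: [31, 27, 46]
Minimum of maxes = 27
Final answer: 27


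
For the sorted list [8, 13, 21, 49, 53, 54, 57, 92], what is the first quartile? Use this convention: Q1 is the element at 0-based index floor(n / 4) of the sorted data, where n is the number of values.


The list has n = 8 elements.
Q1 index = floor(8 / 4) = floor(2) = 2
Counting from index 0 in the sorted data, the element at index 2 is 21.
Final answer: 21


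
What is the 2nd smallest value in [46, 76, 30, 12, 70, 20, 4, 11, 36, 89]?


Sort ascending: [4, 11, 12, 20, 30, 36, 46, 70, 76, 89]
The 2nd element (1-indexed) is at index 1.
Value = 11
Final answer: 11


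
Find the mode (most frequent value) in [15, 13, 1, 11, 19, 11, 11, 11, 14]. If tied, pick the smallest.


Count the frequency of each value:
  1 appears 1 time(s)
  11 appears 4 time(s)
  13 appears 1 time(s)
  14 appears 1 time(s)
  15 appears 1 time(s)
  19 appears 1 time(s)
Maximum frequency is 4.
Only 11 reaches that frequency, so it is the mode.
Final answer: 11


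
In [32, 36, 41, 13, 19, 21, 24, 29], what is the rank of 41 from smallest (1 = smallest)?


Sort ascending: [13, 19, 21, 24, 29, 32, 36, 41]
Find 41 in the sorted list.
41 is at position 8 (1-indexed).
Final answer: 8


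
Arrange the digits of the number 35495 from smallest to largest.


The number 35495 has digits: 3, 5, 4, 9, 5
Sorted: 3, 4, 5, 5, 9
Joining the sorted digits gives the result.
Final answer: 34559
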